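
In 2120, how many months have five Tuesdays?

5

A month of length L has five Tuesdays iff its first Tuesday is on day ≤ L−28 (so day 1–3 in a 31-day month, 1–2 in a 30-day month, day 1 in a leap February).
Checking each month of 2120: Jan starts Mon (31d) ✓; Feb starts Thu (29d); Mar starts Fri (31d); Apr starts Mon (30d) ✓; May starts Wed (31d); Jun starts Sat (30d); Jul starts Mon (31d) ✓; Aug starts Thu (31d); Sep starts Sun (30d); Oct starts Tue (31d) ✓; Nov starts Fri (30d); Dec starts Sun (31d) ✓.
Five-Tuesday months: January, April, July, October, December → 5.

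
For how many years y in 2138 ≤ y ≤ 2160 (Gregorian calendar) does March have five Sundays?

10

March has 31 days; it has five Sundays when Sunday falls among the first (month-length − 28) days — i.e. when March 1 is one of Sunday/Saturday/Friday.
March 1 by year: 2138:Sat✓ 2139:Sun✓ 2140:Tue 2141:Wed 2142:Thu 2143:Fri✓ 2144:Sun✓ 2145:Mon 2146:Tue 2147:Wed 2148:Fri✓ 2149:Sat✓ 2150:Sun✓ 2151:Mon 2152:Wed 2153:Thu 2154:Fri✓ 2155:Sat✓ 2156:Mon 2157:Tue 2158:Wed 2159:Thu 2160:Sat✓
Years with five Sundays: 2138, 2139, 2143, 2144, 2148, 2149, 2150, 2154, 2155, 2160 → 10.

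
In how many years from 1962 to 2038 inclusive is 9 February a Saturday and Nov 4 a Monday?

8

Check each year's weekday for 9 February and Nov 4:
  1962: Fri/Sun  1963: Sat/Mon ✓  1964: Sun/Wed  1965: Tue/Thu  1966: Wed/Fri  1967: Thu/Sat  1968: Fri/Mon  1969: Sun/Tue  1970: Mon/Wed  1971: Tue/Thu  1972: Wed/Sat  1973: Fri/Sun  1974: Sat/Mon ✓  1975: Sun/Tue  …(49 more)…  2025: Sun/Tue  2026: Mon/Wed  2027: Tue/Thu  2028: Wed/Sat  2029: Fri/Sun  2030: Sat/Mon ✓  2031: Sun/Tue  2032: Mon/Thu  2033: Wed/Fri  2034: Thu/Sat  2035: Fri/Sun  2036: Sat/Tue  2037: Mon/Wed  2038: Tue/Thu
Both conditions hold in: 1963, 1974, 1985, 1991, 2002, 2013, 2019, 2030 — 8.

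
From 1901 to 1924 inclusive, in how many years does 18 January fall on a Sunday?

Track 18 January's weekday year by year (advancing +1, or +2 across a Feb 29):
  1901: Fri  1902: Sat (+1)  1903: Sun (+1) ✓  1904: Mon (+1)  1905: Wed (+2)
  1906: Thu (+1)  1907: Fri (+1)  1908: Sat (+1)  1909: Mon (+2)  1910: Tue (+1)
  1911: Wed (+1)  1912: Thu (+1)  1913: Sat (+2)  1914: Sun (+1) ✓  1915: Mon (+1)
  1916: Tue (+1)  1917: Thu (+2)  1918: Fri (+1)  1919: Sat (+1)  1920: Sun (+1) ✓
  1921: Tue (+2)  1922: Wed (+1)  1923: Thu (+1)  1924: Fri (+1)
Sunday years: 1903, 1914, 1920 — 3 in total.

3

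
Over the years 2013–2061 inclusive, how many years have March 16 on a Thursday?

Track March 16's weekday year by year (advancing +1, or +2 across a Feb 29):
  2013: Sat  2014: Sun (+1)  2015: Mon (+1)  2016: Wed (+2)  2017: Thu (+1) ✓
  2018: Fri (+1)  2019: Sat (+1)  2020: Mon (+2)  2021: Tue (+1)  2022: Wed (+1)
  2023: Thu (+1) ✓  2024: Sat (+2)  2025: Sun (+1)  2026: Mon (+1)  … (21 more years) …
  2048: Mon (+2)  2049: Tue (+1)  2050: Wed (+1)  2051: Thu (+1) ✓  2052: Sat (+2)
  2053: Sun (+1)  2054: Mon (+1)  2055: Tue (+1)  2056: Thu (+2) ✓  2057: Fri (+1)
  2058: Sat (+1)  2059: Sun (+1)  2060: Tue (+2)  2061: Wed (+1)
Thursday years: 2017, 2023, 2028, 2034, 2045, 2051, 2056 — 7 in total.

7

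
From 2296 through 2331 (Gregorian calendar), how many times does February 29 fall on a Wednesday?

1

Leap years in 2296–2331: 8 of them.
Feb 29 weekday advances by 5 (mod 7) from one leap year to the next four years later (or differs when a century non-leap intervenes).
Leap-day weekdays: 2296:Sat 2304:Mon 2308:Sat 2312:Thu 2316:Tue 2320:Sun 2324:Fri 2328:Wed✓
Wednesday: 2328 → 1.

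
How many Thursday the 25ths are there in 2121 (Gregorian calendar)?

Check the 25th of each month of 2121: Jan 25: Sat, Feb 25: Tue, Mar 25: Tue, Apr 25: Fri, May 25: Sun, Jun 25: Wed, Jul 25: Fri, Aug 25: Mon, Sep 25: Thu, Oct 25: Sat, Nov 25: Tue, Dec 25: Thu.
Thursday occurs in September, December — 2 months.

2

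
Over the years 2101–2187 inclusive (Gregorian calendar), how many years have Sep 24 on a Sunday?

Track Sep 24's weekday year by year (advancing +1, or +2 across a Feb 29):
  2101: Sat  2102: Sun (+1) ✓  2103: Mon (+1)  2104: Wed (+2)  2105: Thu (+1)
  2106: Fri (+1)  2107: Sat (+1)  2108: Mon (+2)  2109: Tue (+1)  2110: Wed (+1)
  2111: Thu (+1)  2112: Sat (+2)  2113: Sun (+1) ✓  2114: Mon (+1)  … (59 more years) …
  2174: Sat (+1)  2175: Sun (+1) ✓  2176: Tue (+2)  2177: Wed (+1)  2178: Thu (+1)
  2179: Fri (+1)  2180: Sun (+2) ✓  2181: Mon (+1)  2182: Tue (+1)  2183: Wed (+1)
  2184: Fri (+2)  2185: Sat (+1)  2186: Sun (+1) ✓  2187: Mon (+1)
Sunday years: 2102, 2113, 2119, 2124, 2130, 2141, 2147, 2152, 2158, 2169, 2175, 2180, 2186 — 13 in total.

13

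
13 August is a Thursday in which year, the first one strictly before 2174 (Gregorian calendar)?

2172

From one year to the next, a fixed date's weekday advances by 1, or by 2 when a Feb 29 lies between the two dates.
2174: August 13 is Saturday.
2173: Friday (−1)
2172: Thursday (−1)
13 August falls on a Thursday in 2172.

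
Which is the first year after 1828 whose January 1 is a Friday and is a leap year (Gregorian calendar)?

1836

Jan 1 advances by 2 weekdays after a leap year and by 1 after a common year.
1828: Jan 1 is Tuesday (leap).
1829: Thursday
1830: Friday
1831: Saturday
1832: Sunday (leap)
1833: Tuesday
1834: Wednesday
1835: Thursday
1836: Friday (leap)
1836 begins on a Friday and is a leap year.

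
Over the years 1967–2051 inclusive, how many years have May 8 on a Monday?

Track May 8's weekday year by year (advancing +1, or +2 across a Feb 29):
  1967: Mon ✓  1968: Wed (+2)  1969: Thu (+1)  1970: Fri (+1)  1971: Sat (+1)
  1972: Mon (+2) ✓  1973: Tue (+1)  1974: Wed (+1)  1975: Thu (+1)  1976: Sat (+2)
  1977: Sun (+1)  1978: Mon (+1) ✓  1979: Tue (+1)  1980: Thu (+2)  … (57 more years) …
  2038: Sat (+1)  2039: Sun (+1)  2040: Tue (+2)  2041: Wed (+1)  2042: Thu (+1)
  2043: Fri (+1)  2044: Sun (+2)  2045: Mon (+1) ✓  2046: Tue (+1)  2047: Wed (+1)
  2048: Fri (+2)  2049: Sat (+1)  2050: Sun (+1)  2051: Mon (+1) ✓
Monday years: 1967, 1972, 1978, 1989, 1995, 2000, 2006, 2017, 2023, 2028, 2034, 2045, 2051 — 13 in total.

13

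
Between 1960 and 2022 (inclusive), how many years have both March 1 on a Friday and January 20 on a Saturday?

Check each year's weekday for March 1 and January 20:
  1960: Tue/Wed  1961: Wed/Fri  1962: Thu/Sat  1963: Fri/Sun  1964: Sun/Mon  1965: Mon/Wed  1966: Tue/Thu  1967: Wed/Fri  1968: Fri/Sat ✓  1969: Sat/Mon  1970: Sun/Tue  1971: Mon/Wed  1972: Wed/Thu  1973: Thu/Sat  …(35 more)…  2009: Sun/Tue  2010: Mon/Wed  2011: Tue/Thu  2012: Thu/Fri  2013: Fri/Sun  2014: Sat/Mon  2015: Sun/Tue  2016: Tue/Wed  2017: Wed/Fri  2018: Thu/Sat  2019: Fri/Sun  2020: Sun/Mon  2021: Mon/Wed  2022: Tue/Thu
Both conditions hold in: 1968, 1996 — 2.

2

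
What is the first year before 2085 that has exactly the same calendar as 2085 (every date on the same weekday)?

2074

Two years share a calendar iff Jan 1 falls on the same weekday and both are leap or both are common. 2085: Jan 1 is Monday, common year.
2084: Jan 1 Saturday, leap
2083: Jan 1 Friday, common
2082: Jan 1 Thursday, common
2081: Jan 1 Wednesday, common
2080: Jan 1 Monday, leap
2079: Jan 1 Sunday, common
2078: Jan 1 Saturday, common
2077: Jan 1 Friday, common
2076: Jan 1 Wednesday, leap
2075: Jan 1 Tuesday, common
2074: Jan 1 Monday, common
2074 matches on both conditions.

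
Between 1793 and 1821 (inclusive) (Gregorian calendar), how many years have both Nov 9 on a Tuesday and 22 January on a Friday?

3

Check each year's weekday for Nov 9 and 22 January:
  1793: Sat/Tue  1794: Sun/Wed  1795: Mon/Thu  1796: Wed/Fri  1797: Thu/Sun  1798: Fri/Mon  1799: Sat/Tue  1800: Sun/Wed  1801: Mon/Thu  1802: Tue/Fri ✓  1803: Wed/Sat  1804: Fri/Sun  1805: Sat/Tue  1806: Sun/Wed  1807: Mon/Thu  1808: Wed/Fri  1809: Thu/Sun  1810: Fri/Mon  1811: Sat/Tue  1812: Mon/Wed  1813: Tue/Fri ✓  1814: Wed/Sat  1815: Thu/Sun  1816: Sat/Mon  1817: Sun/Wed  1818: Mon/Thu  1819: Tue/Fri ✓  1820: Thu/Sat  1821: Fri/Mon
Both conditions hold in: 1802, 1813, 1819 — 3.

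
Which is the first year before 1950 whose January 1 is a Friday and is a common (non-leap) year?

1943

Jan 1 advances by 2 weekdays after a leap year and by 1 after a common year.
1950: Jan 1 is Sunday.
1949: Saturday
1948: Thursday (leap)
1947: Wednesday
1946: Tuesday
1945: Monday
1944: Saturday (leap)
1943: Friday
1943 begins on a Friday and is a common year.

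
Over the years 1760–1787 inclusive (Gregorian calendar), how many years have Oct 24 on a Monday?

Track Oct 24's weekday year by year (advancing +1, or +2 across a Feb 29):
  1760: Fri  1761: Sat (+1)  1762: Sun (+1)  1763: Mon (+1) ✓  1764: Wed (+2)
  1765: Thu (+1)  1766: Fri (+1)  1767: Sat (+1)  1768: Mon (+2) ✓  1769: Tue (+1)
  1770: Wed (+1)  1771: Thu (+1)  1772: Sat (+2)  1773: Sun (+1)  1774: Mon (+1) ✓
  1775: Tue (+1)  1776: Thu (+2)  1777: Fri (+1)  1778: Sat (+1)  1779: Sun (+1)
  1780: Tue (+2)  1781: Wed (+1)  1782: Thu (+1)  1783: Fri (+1)  1784: Sun (+2)
  1785: Mon (+1) ✓  1786: Tue (+1)  1787: Wed (+1)
Monday years: 1763, 1768, 1774, 1785 — 4 in total.

4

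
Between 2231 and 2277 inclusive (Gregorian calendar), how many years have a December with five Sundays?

21

December has 31 days; it has five Sundays when Sunday falls among the first (month-length − 28) days — i.e. when December 1 is one of Sunday/Saturday/Friday.
December 1 by year: 2231:Thu 2232:Sat✓ 2233:Sun✓ 2234:Mon 2235:Tue 2236:Thu 2237:Fri✓ 2238:Sat✓ 2239:Sun✓ 2240:Tue 2241:Wed 2242:Thu 2243:Fri✓ 2244:Sun✓ 2245:Mon …(17 more)… 2263:Tue 2264:Thu 2265:Fri✓ 2266:Sat✓ 2267:Sun✓ 2268:Tue 2269:Wed 2270:Thu 2271:Fri✓ 2272:Sun✓ 2273:Mon 2274:Tue 2275:Wed 2276:Fri✓ 2277:Sat✓
Years with five Sundays: 2232, 2233, 2237, 2238, 2239, 2243, 2244, 2248, 2249, 2250, 2254, 2255, 2260, 2261, 2265, 2266, 2267, 2271, 2272, 2276, 2277 → 21.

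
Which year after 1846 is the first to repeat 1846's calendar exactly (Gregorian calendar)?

1857

Two years share a calendar iff Jan 1 falls on the same weekday and both are leap or both are common. 1846: Jan 1 is Thursday, common year.
1847: Jan 1 Friday, common
1848: Jan 1 Saturday, leap
1849: Jan 1 Monday, common
1850: Jan 1 Tuesday, common
1851: Jan 1 Wednesday, common
1852: Jan 1 Thursday, leap
1853: Jan 1 Saturday, common
1854: Jan 1 Sunday, common
1855: Jan 1 Monday, common
1856: Jan 1 Tuesday, leap
1857: Jan 1 Thursday, common
1857 matches on both conditions.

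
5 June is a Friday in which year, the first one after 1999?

2009

From one year to the next, a fixed date's weekday advances by 1, or by 2 when a Feb 29 lies between the two dates.
1999: June 5 is Saturday.
2000: Monday (+2)
2001: Tuesday (+1)
2002: Wednesday (+1)
2003: Thursday (+1)
2004: Saturday (+2)
2005: Sunday (+1)
2006: Monday (+1)
2007: Tuesday (+1)
2008: Thursday (+2)
2009: Friday (+1)
5 June falls on a Friday in 2009.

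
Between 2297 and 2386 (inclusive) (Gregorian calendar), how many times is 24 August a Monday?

12

Track 24 August's weekday year by year (advancing +1, or +2 across a Feb 29):
  2297: Tue  2298: Wed (+1)  2299: Thu (+1)  2300: Fri (+1)  2301: Sat (+1)
  2302: Sun (+1)  2303: Mon (+1) ✓  2304: Wed (+2)  2305: Thu (+1)  2306: Fri (+1)
  2307: Sat (+1)  2308: Mon (+2) ✓  2309: Tue (+1)  2310: Wed (+1)  … (62 more years) …
  2373: Fri (+1)  2374: Sat (+1)  2375: Sun (+1)  2376: Tue (+2)  2377: Wed (+1)
  2378: Thu (+1)  2379: Fri (+1)  2380: Sun (+2)  2381: Mon (+1) ✓  2382: Tue (+1)
  2383: Wed (+1)  2384: Fri (+2)  2385: Sat (+1)  2386: Sun (+1)
Monday years: 2303, 2308, 2314, 2325, 2331, 2336, 2342, 2353, 2359, 2364, 2370, 2381 — 12 in total.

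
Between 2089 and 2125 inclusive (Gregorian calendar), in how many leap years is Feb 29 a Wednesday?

2

Leap years in 2089–2125: 8 of them.
Feb 29 weekday advances by 5 (mod 7) from one leap year to the next four years later (or differs when a century non-leap intervenes).
Leap-day weekdays: 2092:Fri 2096:Wed✓ 2104:Fri 2108:Wed✓ 2112:Mon 2116:Sat 2120:Thu 2124:Tue
Wednesday: 2096, 2108 → 2.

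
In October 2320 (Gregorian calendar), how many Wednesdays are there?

4

October 2320 has 31 days and begins on Friday.
The first Wednesday is October 6.
Wednesdays fall on 6, 13, 20, 27 — that's 4.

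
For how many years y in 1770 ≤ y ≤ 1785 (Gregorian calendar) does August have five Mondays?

7

August has 31 days; it has five Mondays when Monday falls among the first (month-length − 28) days — i.e. when August 1 is one of Monday/Sunday/Saturday.
August 1 by year: 1770:Wed 1771:Thu 1772:Sat✓ 1773:Sun✓ 1774:Mon✓ 1775:Tue 1776:Thu 1777:Fri 1778:Sat✓ 1779:Sun✓ 1780:Tue 1781:Wed 1782:Thu 1783:Fri 1784:Sun✓ 1785:Mon✓
Years with five Mondays: 1772, 1773, 1774, 1778, 1779, 1784, 1785 → 7.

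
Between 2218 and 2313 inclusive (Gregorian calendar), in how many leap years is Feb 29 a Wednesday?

3

Leap years in 2218–2313: 23 of them.
Feb 29 weekday advances by 5 (mod 7) from one leap year to the next four years later (or differs when a century non-leap intervenes).
Leap-day weekdays: 2220:Tue 2224:Sun 2228:Fri 2232:Wed✓ 2236:Mon 2240:Sat 2244:Thu 2248:Tue 2252:Sun 2256:Fri 2260:Wed✓ 2264:Mon 2268:Sat 2272:Thu 2276:Tue 2280:Sun 2284:Fri 2288:Wed✓ 2292:Mon 2296:Sat 2304:Mon 2308:Sat 2312:Thu
Wednesday: 2232, 2260, 2288 → 3.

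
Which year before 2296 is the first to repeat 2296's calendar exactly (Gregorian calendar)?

2268

Two years share a calendar iff Jan 1 falls on the same weekday and both are leap or both are common. 2296: Jan 1 is Wednesday, leap year.
2295: Jan 1 Tuesday, common
2294: Jan 1 Monday, common
2293: Jan 1 Sunday, common
2292: Jan 1 Friday, leap
2291: Jan 1 Thursday, common
2290: Jan 1 Wednesday, common
2289: Jan 1 Tuesday, common
2288: Jan 1 Sunday, leap
2287: Jan 1 Saturday, common
2286: Jan 1 Friday, common
2285: Jan 1 Thursday, common
2284: Jan 1 Tuesday, leap
2283: Jan 1 Monday, common
2282: Jan 1 Sunday, common
2281: Jan 1 Saturday, common
2280: Jan 1 Thursday, leap
2279: Jan 1 Wednesday, common
2278: Jan 1 Tuesday, common
2277: Jan 1 Monday, common
2276: Jan 1 Saturday, leap
2275: Jan 1 Friday, common
2274: Jan 1 Thursday, common
2273: Jan 1 Wednesday, common
2272: Jan 1 Monday, leap
2271: Jan 1 Sunday, common
2270: Jan 1 Saturday, common
2269: Jan 1 Friday, common
2268: Jan 1 Wednesday, leap
2268 matches on both conditions.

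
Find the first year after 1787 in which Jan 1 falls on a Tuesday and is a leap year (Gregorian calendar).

Jan 1 advances by 2 weekdays after a leap year and by 1 after a common year.
1787: Jan 1 is Monday.
1788: Tuesday (leap)
1788 begins on a Tuesday and is a leap year.

1788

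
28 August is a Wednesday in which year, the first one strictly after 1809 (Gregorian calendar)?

From one year to the next, a fixed date's weekday advances by 1, or by 2 when a Feb 29 lies between the two dates.
1809: August 28 is Monday.
1810: Tuesday (+1)
1811: Wednesday (+1)
28 August falls on a Wednesday in 1811.

1811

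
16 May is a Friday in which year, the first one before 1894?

1890

From one year to the next, a fixed date's weekday advances by 1, or by 2 when a Feb 29 lies between the two dates.
1894: May 16 is Wednesday.
1893: Tuesday (−1)
1892: Monday (−1)
1891: Saturday (−2)
1890: Friday (−1)
16 May falls on a Friday in 1890.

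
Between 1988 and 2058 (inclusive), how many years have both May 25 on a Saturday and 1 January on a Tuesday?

Check each year's weekday for May 25 and 1 January:
  1988: Wed/Fri  1989: Thu/Sun  1990: Fri/Mon  1991: Sat/Tue ✓  1992: Mon/Wed  1993: Tue/Fri  1994: Wed/Sat  1995: Thu/Sun  1996: Sat/Mon  1997: Sun/Wed  1998: Mon/Thu  1999: Tue/Fri  2000: Thu/Sat  2001: Fri/Mon  …(43 more)…  2045: Thu/Sun  2046: Fri/Mon  2047: Sat/Tue ✓  2048: Mon/Wed  2049: Tue/Fri  2050: Wed/Sat  2051: Thu/Sun  2052: Sat/Mon  2053: Sun/Wed  2054: Mon/Thu  2055: Tue/Fri  2056: Thu/Sat  2057: Fri/Mon  2058: Sat/Tue ✓
Both conditions hold in: 1991, 2002, 2013, 2019, 2030, 2041, 2047, 2058 — 8.

8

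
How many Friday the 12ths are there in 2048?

Check the 12th of each month of 2048: Jan 12: Sun, Feb 12: Wed, Mar 12: Thu, Apr 12: Sun, May 12: Tue, Jun 12: Fri, Jul 12: Sun, Aug 12: Wed, Sep 12: Sat, Oct 12: Mon, Nov 12: Thu, Dec 12: Sat.
Friday occurs in June — 1 month.

1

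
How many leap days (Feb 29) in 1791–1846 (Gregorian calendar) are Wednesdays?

Leap years in 1791–1846: 13 of them.
Feb 29 weekday advances by 5 (mod 7) from one leap year to the next four years later (or differs when a century non-leap intervenes).
Leap-day weekdays: 1792:Wed✓ 1796:Mon 1804:Wed✓ 1808:Mon 1812:Sat 1816:Thu 1820:Tue 1824:Sun 1828:Fri 1832:Wed✓ 1836:Mon 1840:Sat 1844:Thu
Wednesday: 1792, 1804, 1832 → 3.

3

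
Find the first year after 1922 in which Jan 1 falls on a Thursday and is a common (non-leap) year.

1925

Jan 1 advances by 2 weekdays after a leap year and by 1 after a common year.
1922: Jan 1 is Sunday.
1923: Monday
1924: Tuesday (leap)
1925: Thursday
1925 begins on a Thursday and is a common year.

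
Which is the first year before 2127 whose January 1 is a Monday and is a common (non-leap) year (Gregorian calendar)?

Jan 1 advances by 2 weekdays after a leap year and by 1 after a common year.
2127: Jan 1 is Wednesday.
2126: Tuesday
2125: Monday
2125 begins on a Monday and is a common year.

2125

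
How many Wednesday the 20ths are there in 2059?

1

Check the 20th of each month of 2059: Jan 20: Mon, Feb 20: Thu, Mar 20: Thu, Apr 20: Sun, May 20: Tue, Jun 20: Fri, Jul 20: Sun, Aug 20: Wed, Sep 20: Sat, Oct 20: Mon, Nov 20: Thu, Dec 20: Sat.
Wednesday occurs in August — 1 month.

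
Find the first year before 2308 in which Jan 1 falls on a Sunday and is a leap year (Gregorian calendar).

2288

Jan 1 advances by 2 weekdays after a leap year and by 1 after a common year.
2308: Jan 1 is Wednesday (leap).
2307: Tuesday
2306: Monday
2305: Sunday
2304: Friday (leap)
2303: Thursday
2302: Wednesday
2301: Tuesday
2300: Monday
2299: Sunday
2298: Saturday
2297: Friday
2296: Wednesday (leap)
2295: Tuesday
2294: Monday
2293: Sunday
2292: Friday (leap)
2291: Thursday
2290: Wednesday
2289: Tuesday
2288: Sunday (leap)
2288 begins on a Sunday and is a leap year.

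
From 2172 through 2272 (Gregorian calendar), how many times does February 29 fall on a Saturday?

4

Leap years in 2172–2272: 25 of them.
Feb 29 weekday advances by 5 (mod 7) from one leap year to the next four years later (or differs when a century non-leap intervenes).
Leap-day weekdays: 2172:Sat✓ 2176:Thu 2180:Tue 2184:Sun 2188:Fri 2192:Wed 2196:Mon 2204:Wed 2208:Mon 2212:Sat✓ 2216:Thu 2220:Tue 2224:Sun 2228:Fri 2232:Wed 2236:Mon 2240:Sat✓ 2244:Thu 2248:Tue 2252:Sun 2256:Fri 2260:Wed 2264:Mon 2268:Sat✓ 2272:Thu
Saturday: 2172, 2212, 2240, 2268 → 4.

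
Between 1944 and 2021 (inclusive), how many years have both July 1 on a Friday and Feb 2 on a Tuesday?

Check each year's weekday for July 1 and Feb 2:
  1944: Sat/Wed  1945: Sun/Fri  1946: Mon/Sat  1947: Tue/Sun  1948: Thu/Mon  1949: Fri/Wed  1950: Sat/Thu  1951: Sun/Fri  1952: Tue/Sat  1953: Wed/Mon  1954: Thu/Tue  1955: Fri/Wed  1956: Sun/Thu  1957: Mon/Sat  …(50 more)…  2008: Tue/Sat  2009: Wed/Mon  2010: Thu/Tue  2011: Fri/Wed  2012: Sun/Thu  2013: Mon/Sat  2014: Tue/Sun  2015: Wed/Mon  2016: Fri/Tue ✓  2017: Sat/Thu  2018: Sun/Fri  2019: Mon/Sat  2020: Wed/Sun  2021: Thu/Tue
Both conditions hold in: 1960, 1988, 2016 — 3.

3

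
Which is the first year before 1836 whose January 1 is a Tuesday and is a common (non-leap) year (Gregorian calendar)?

Jan 1 advances by 2 weekdays after a leap year and by 1 after a common year.
1836: Jan 1 is Friday (leap).
1835: Thursday
1834: Wednesday
1833: Tuesday
1833 begins on a Tuesday and is a common year.

1833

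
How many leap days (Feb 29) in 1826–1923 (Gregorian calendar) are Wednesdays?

Leap years in 1826–1923: 23 of them.
Feb 29 weekday advances by 5 (mod 7) from one leap year to the next four years later (or differs when a century non-leap intervenes).
Leap-day weekdays: 1828:Fri 1832:Wed✓ 1836:Mon 1840:Sat 1844:Thu 1848:Tue 1852:Sun 1856:Fri 1860:Wed✓ 1864:Mon 1868:Sat 1872:Thu 1876:Tue 1880:Sun 1884:Fri 1888:Wed✓ 1892:Mon 1896:Sat 1904:Mon 1908:Sat 1912:Thu 1916:Tue 1920:Sun
Wednesday: 1832, 1860, 1888 → 3.

3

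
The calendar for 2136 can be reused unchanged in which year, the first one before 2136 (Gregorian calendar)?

Two years share a calendar iff Jan 1 falls on the same weekday and both are leap or both are common. 2136: Jan 1 is Sunday, leap year.
2135: Jan 1 Saturday, common
2134: Jan 1 Friday, common
2133: Jan 1 Thursday, common
2132: Jan 1 Tuesday, leap
2131: Jan 1 Monday, common
2130: Jan 1 Sunday, common
2129: Jan 1 Saturday, common
2128: Jan 1 Thursday, leap
2127: Jan 1 Wednesday, common
2126: Jan 1 Tuesday, common
2125: Jan 1 Monday, common
2124: Jan 1 Saturday, leap
2123: Jan 1 Friday, common
2122: Jan 1 Thursday, common
2121: Jan 1 Wednesday, common
2120: Jan 1 Monday, leap
2119: Jan 1 Sunday, common
2118: Jan 1 Saturday, common
2117: Jan 1 Friday, common
2116: Jan 1 Wednesday, leap
2115: Jan 1 Tuesday, common
2114: Jan 1 Monday, common
2113: Jan 1 Sunday, common
2112: Jan 1 Friday, leap
2111: Jan 1 Thursday, common
2110: Jan 1 Wednesday, common
2109: Jan 1 Tuesday, common
2108: Jan 1 Sunday, leap
2108 matches on both conditions.

2108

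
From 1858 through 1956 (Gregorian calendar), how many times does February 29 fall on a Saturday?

Leap years in 1858–1956: 24 of them.
Feb 29 weekday advances by 5 (mod 7) from one leap year to the next four years later (or differs when a century non-leap intervenes).
Leap-day weekdays: 1860:Wed 1864:Mon 1868:Sat✓ 1872:Thu 1876:Tue 1880:Sun 1884:Fri 1888:Wed 1892:Mon 1896:Sat✓ 1904:Mon 1908:Sat✓ 1912:Thu 1916:Tue 1920:Sun 1924:Fri 1928:Wed 1932:Mon 1936:Sat✓ 1940:Thu 1944:Tue 1948:Sun 1952:Fri 1956:Wed
Saturday: 1868, 1896, 1908, 1936 → 4.

4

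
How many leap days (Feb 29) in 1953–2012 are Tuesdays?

Leap years in 1953–2012: 15 of them.
Feb 29 weekday advances by 5 (mod 7) from one leap year to the next four years later (or differs when a century non-leap intervenes).
Leap-day weekdays: 1956:Wed 1960:Mon 1964:Sat 1968:Thu 1972:Tue✓ 1976:Sun 1980:Fri 1984:Wed 1988:Mon 1992:Sat 1996:Thu 2000:Tue✓ 2004:Sun 2008:Fri 2012:Wed
Tuesday: 1972, 2000 → 2.

2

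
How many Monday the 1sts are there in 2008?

Check the 1st of each month of 2008: Jan 1: Tue, Feb 1: Fri, Mar 1: Sat, Apr 1: Tue, May 1: Thu, Jun 1: Sun, Jul 1: Tue, Aug 1: Fri, Sep 1: Mon, Oct 1: Wed, Nov 1: Sat, Dec 1: Mon.
Monday occurs in September, December — 2 months.

2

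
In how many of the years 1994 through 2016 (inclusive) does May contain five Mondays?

10

May has 31 days; it has five Mondays when Monday falls among the first (month-length − 28) days — i.e. when May 1 is one of Monday/Sunday/Saturday.
May 1 by year: 1994:Sun✓ 1995:Mon✓ 1996:Wed 1997:Thu 1998:Fri 1999:Sat✓ 2000:Mon✓ 2001:Tue 2002:Wed 2003:Thu 2004:Sat✓ 2005:Sun✓ 2006:Mon✓ 2007:Tue 2008:Thu 2009:Fri 2010:Sat✓ 2011:Sun✓ 2012:Tue 2013:Wed 2014:Thu 2015:Fri 2016:Sun✓
Years with five Mondays: 1994, 1995, 1999, 2000, 2004, 2005, 2006, 2010, 2011, 2016 → 10.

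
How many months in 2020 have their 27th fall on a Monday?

3

Check the 27th of each month of 2020: Jan 27: Mon, Feb 27: Thu, Mar 27: Fri, Apr 27: Mon, May 27: Wed, Jun 27: Sat, Jul 27: Mon, Aug 27: Thu, Sep 27: Sun, Oct 27: Tue, Nov 27: Fri, Dec 27: Sun.
Monday occurs in January, April, July — 3 months.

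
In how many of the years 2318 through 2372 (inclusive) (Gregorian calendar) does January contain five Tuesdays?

January has 31 days; it has five Tuesdays when Tuesday falls among the first (month-length − 28) days — i.e. when January 1 is one of Tuesday/Monday/Sunday.
January 1 by year: 2318:Tue✓ 2319:Wed 2320:Thu 2321:Sat 2322:Sun✓ 2323:Mon✓ 2324:Tue✓ 2325:Thu 2326:Fri 2327:Sat 2328:Sun✓ 2329:Tue✓ 2330:Wed 2331:Thu 2332:Fri …(25 more)… 2358:Wed 2359:Thu 2360:Fri 2361:Sun✓ 2362:Mon✓ 2363:Tue✓ 2364:Wed 2365:Fri 2366:Sat 2367:Sun✓ 2368:Mon✓ 2369:Wed 2370:Thu 2371:Fri 2372:Sat
Years with five Tuesdays: 2318, 2322, 2323, 2324, 2328, 2329, 2333, 2334, 2335, 2339, 2340, 2345, 2346, 2350, 2351, 2352, 2356, 2357, 2361, 2362, 2363, 2367, 2368 → 23.

23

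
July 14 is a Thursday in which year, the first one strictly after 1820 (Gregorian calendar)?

1825

From one year to the next, a fixed date's weekday advances by 1, or by 2 when a Feb 29 lies between the two dates.
1820: July 14 is Friday.
1821: Saturday (+1)
1822: Sunday (+1)
1823: Monday (+1)
1824: Wednesday (+2)
1825: Thursday (+1)
July 14 falls on a Thursday in 1825.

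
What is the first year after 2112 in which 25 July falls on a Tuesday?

From one year to the next, a fixed date's weekday advances by 1, or by 2 when a Feb 29 lies between the two dates.
2112: July 25 is Monday.
2113: Tuesday (+1)
25 July falls on a Tuesday in 2113.

2113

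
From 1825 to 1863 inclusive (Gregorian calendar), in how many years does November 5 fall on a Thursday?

Track November 5's weekday year by year (advancing +1, or +2 across a Feb 29):
  1825: Sat  1826: Sun (+1)  1827: Mon (+1)  1828: Wed (+2)  1829: Thu (+1) ✓
  1830: Fri (+1)  1831: Sat (+1)  1832: Mon (+2)  1833: Tue (+1)  1834: Wed (+1)
  1835: Thu (+1) ✓  1836: Sat (+2)  1837: Sun (+1)  1838: Mon (+1)  … (11 more years) …
  1850: Tue (+1)  1851: Wed (+1)  1852: Fri (+2)  1853: Sat (+1)  1854: Sun (+1)
  1855: Mon (+1)  1856: Wed (+2)  1857: Thu (+1) ✓  1858: Fri (+1)  1859: Sat (+1)
  1860: Mon (+2)  1861: Tue (+1)  1862: Wed (+1)  1863: Thu (+1) ✓
Thursday years: 1829, 1835, 1840, 1846, 1857, 1863 — 6 in total.

6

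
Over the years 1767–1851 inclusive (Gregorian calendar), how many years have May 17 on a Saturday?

12

Track May 17's weekday year by year (advancing +1, or +2 across a Feb 29):
  1767: Sun  1768: Tue (+2)  1769: Wed (+1)  1770: Thu (+1)  1771: Fri (+1)
  1772: Sun (+2)  1773: Mon (+1)  1774: Tue (+1)  1775: Wed (+1)  1776: Fri (+2)
  1777: Sat (+1) ✓  1778: Sun (+1)  1779: Mon (+1)  1780: Wed (+2)  … (57 more years) …
  1838: Thu (+1)  1839: Fri (+1)  1840: Sun (+2)  1841: Mon (+1)  1842: Tue (+1)
  1843: Wed (+1)  1844: Fri (+2)  1845: Sat (+1) ✓  1846: Sun (+1)  1847: Mon (+1)
  1848: Wed (+2)  1849: Thu (+1)  1850: Fri (+1)  1851: Sat (+1) ✓
Saturday years: 1777, 1783, 1788, 1794, 1800, 1806, 1817, 1823, 1828, 1834, 1845, 1851 — 12 in total.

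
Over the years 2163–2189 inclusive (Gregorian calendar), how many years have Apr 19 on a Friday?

Track Apr 19's weekday year by year (advancing +1, or +2 across a Feb 29):
  2163: Tue  2164: Thu (+2)  2165: Fri (+1) ✓  2166: Sat (+1)  2167: Sun (+1)
  2168: Tue (+2)  2169: Wed (+1)  2170: Thu (+1)  2171: Fri (+1) ✓  2172: Sun (+2)
  2173: Mon (+1)  2174: Tue (+1)  2175: Wed (+1)  2176: Fri (+2) ✓  2177: Sat (+1)
  2178: Sun (+1)  2179: Mon (+1)  2180: Wed (+2)  2181: Thu (+1)  2182: Fri (+1) ✓
  2183: Sat (+1)  2184: Mon (+2)  2185: Tue (+1)  2186: Wed (+1)  2187: Thu (+1)
  2188: Sat (+2)  2189: Sun (+1)
Friday years: 2165, 2171, 2176, 2182 — 4 in total.

4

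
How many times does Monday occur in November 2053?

4

November 2053 has 30 days and begins on Saturday.
The first Monday is November 3.
Mondays fall on 3, 10, 17, 24 — that's 4.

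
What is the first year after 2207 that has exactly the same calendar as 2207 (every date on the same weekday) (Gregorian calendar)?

Two years share a calendar iff Jan 1 falls on the same weekday and both are leap or both are common. 2207: Jan 1 is Thursday, common year.
2208: Jan 1 Friday, leap
2209: Jan 1 Sunday, common
2210: Jan 1 Monday, common
2211: Jan 1 Tuesday, common
2212: Jan 1 Wednesday, leap
2213: Jan 1 Friday, common
2214: Jan 1 Saturday, common
2215: Jan 1 Sunday, common
2216: Jan 1 Monday, leap
2217: Jan 1 Wednesday, common
2218: Jan 1 Thursday, common
2218 matches on both conditions.

2218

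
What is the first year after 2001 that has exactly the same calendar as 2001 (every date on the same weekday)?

2007

Two years share a calendar iff Jan 1 falls on the same weekday and both are leap or both are common. 2001: Jan 1 is Monday, common year.
2002: Jan 1 Tuesday, common
2003: Jan 1 Wednesday, common
2004: Jan 1 Thursday, leap
2005: Jan 1 Saturday, common
2006: Jan 1 Sunday, common
2007: Jan 1 Monday, common
2007 matches on both conditions.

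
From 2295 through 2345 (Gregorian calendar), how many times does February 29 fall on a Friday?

1

Leap years in 2295–2345: 12 of them.
Feb 29 weekday advances by 5 (mod 7) from one leap year to the next four years later (or differs when a century non-leap intervenes).
Leap-day weekdays: 2296:Sat 2304:Mon 2308:Sat 2312:Thu 2316:Tue 2320:Sun 2324:Fri✓ 2328:Wed 2332:Mon 2336:Sat 2340:Thu 2344:Tue
Friday: 2324 → 1.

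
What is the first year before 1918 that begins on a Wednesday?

1913

Jan 1 advances by 2 weekdays after a leap year and by 1 after a common year.
1918: Jan 1 is Tuesday.
1917: Monday
1916: Saturday (leap)
1915: Friday
1914: Thursday
1913: Wednesday
1913 begins on a Wednesday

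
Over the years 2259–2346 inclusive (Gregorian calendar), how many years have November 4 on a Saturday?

Track November 4's weekday year by year (advancing +1, or +2 across a Feb 29):
  2259: Fri  2260: Sun (+2)  2261: Mon (+1)  2262: Tue (+1)  2263: Wed (+1)
  2264: Fri (+2)  2265: Sat (+1) ✓  2266: Sun (+1)  2267: Mon (+1)  2268: Wed (+2)
  2269: Thu (+1)  2270: Fri (+1)  2271: Sat (+1) ✓  2272: Mon (+2)  … (60 more years) …
  2333: Sat (+1) ✓  2334: Sun (+1)  2335: Mon (+1)  2336: Wed (+2)  2337: Thu (+1)
  2338: Fri (+1)  2339: Sat (+1) ✓  2340: Mon (+2)  2341: Tue (+1)  2342: Wed (+1)
  2343: Thu (+1)  2344: Sat (+2) ✓  2345: Sun (+1)  2346: Mon (+1)
Saturday years: 2265, 2271, 2276, 2282, 2293, 2299, 2305, 2311, 2316, 2322, 2333, 2339, 2344 — 13 in total.

13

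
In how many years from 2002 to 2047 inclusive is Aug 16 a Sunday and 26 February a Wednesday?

Check each year's weekday for Aug 16 and 26 February:
  2002: Fri/Tue  2003: Sat/Wed  2004: Mon/Thu  2005: Tue/Sat  2006: Wed/Sun  2007: Thu/Mon  2008: Sat/Tue  2009: Sun/Thu  2010: Mon/Fri  2011: Tue/Sat  2012: Thu/Sun  2013: Fri/Tue  2014: Sat/Wed  2015: Sun/Thu  …(18 more)…  2034: Wed/Sun  2035: Thu/Mon  2036: Sat/Tue  2037: Sun/Thu  2038: Mon/Fri  2039: Tue/Sat  2040: Thu/Sun  2041: Fri/Tue  2042: Sat/Wed  2043: Sun/Thu  2044: Tue/Fri  2045: Wed/Sun  2046: Thu/Mon  2047: Fri/Tue
Both conditions hold in: 2020 — 1.

1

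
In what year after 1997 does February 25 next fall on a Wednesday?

From one year to the next, a fixed date's weekday advances by 1, or by 2 when a Feb 29 lies between the two dates.
1997: February 25 is Tuesday.
1998: Wednesday (+1)
February 25 falls on a Wednesday in 1998.

1998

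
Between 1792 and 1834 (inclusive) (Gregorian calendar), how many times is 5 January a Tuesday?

Track 5 January's weekday year by year (advancing +1, or +2 across a Feb 29):
  1792: Thu  1793: Sat (+2)  1794: Sun (+1)  1795: Mon (+1)  1796: Tue (+1) ✓
  1797: Thu (+2)  1798: Fri (+1)  1799: Sat (+1)  1800: Sun (+1)  1801: Mon (+1)
  1802: Tue (+1) ✓  1803: Wed (+1)  1804: Thu (+1)  1805: Sat (+2)  … (15 more years) …
  1821: Fri (+2)  1822: Sat (+1)  1823: Sun (+1)  1824: Mon (+1)  1825: Wed (+2)
  1826: Thu (+1)  1827: Fri (+1)  1828: Sat (+1)  1829: Mon (+2)  1830: Tue (+1) ✓
  1831: Wed (+1)  1832: Thu (+1)  1833: Sat (+2)  1834: Sun (+1)
Tuesday years: 1796, 1802, 1808, 1813, 1819, 1830 — 6 in total.

6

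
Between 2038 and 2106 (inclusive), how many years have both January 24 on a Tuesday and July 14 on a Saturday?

Check each year's weekday for January 24 and July 14:
  2038: Sun/Wed  2039: Mon/Thu  2040: Tue/Sat ✓  2041: Thu/Sun  2042: Fri/Mon  2043: Sat/Tue  2044: Sun/Thu  2045: Tue/Fri  2046: Wed/Sat  2047: Thu/Sun  2048: Fri/Tue  2049: Sun/Wed  2050: Mon/Thu  2051: Tue/Fri  …(41 more)…  2093: Sat/Tue  2094: Sun/Wed  2095: Mon/Thu  2096: Tue/Sat ✓  2097: Thu/Sun  2098: Fri/Mon  2099: Sat/Tue  2100: Sun/Wed  2101: Mon/Thu  2102: Tue/Fri  2103: Wed/Sat  2104: Thu/Mon  2105: Sat/Tue  2106: Sun/Wed
Both conditions hold in: 2040, 2068, 2096 — 3.

3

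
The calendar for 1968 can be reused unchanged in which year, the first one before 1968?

Two years share a calendar iff Jan 1 falls on the same weekday and both are leap or both are common. 1968: Jan 1 is Monday, leap year.
1967: Jan 1 Sunday, common
1966: Jan 1 Saturday, common
1965: Jan 1 Friday, common
1964: Jan 1 Wednesday, leap
1963: Jan 1 Tuesday, common
1962: Jan 1 Monday, common
1961: Jan 1 Sunday, common
1960: Jan 1 Friday, leap
1959: Jan 1 Thursday, common
1958: Jan 1 Wednesday, common
1957: Jan 1 Tuesday, common
1956: Jan 1 Sunday, leap
1955: Jan 1 Saturday, common
1954: Jan 1 Friday, common
1953: Jan 1 Thursday, common
1952: Jan 1 Tuesday, leap
1951: Jan 1 Monday, common
1950: Jan 1 Sunday, common
1949: Jan 1 Saturday, common
1948: Jan 1 Thursday, leap
1947: Jan 1 Wednesday, common
1946: Jan 1 Tuesday, common
1945: Jan 1 Monday, common
1944: Jan 1 Saturday, leap
1943: Jan 1 Friday, common
1942: Jan 1 Thursday, common
1941: Jan 1 Wednesday, common
1940: Jan 1 Monday, leap
1940 matches on both conditions.

1940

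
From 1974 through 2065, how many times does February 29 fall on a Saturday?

Leap years in 1974–2065: 23 of them.
Feb 29 weekday advances by 5 (mod 7) from one leap year to the next four years later (or differs when a century non-leap intervenes).
Leap-day weekdays: 1976:Sun 1980:Fri 1984:Wed 1988:Mon 1992:Sat✓ 1996:Thu 2000:Tue 2004:Sun 2008:Fri 2012:Wed 2016:Mon 2020:Sat✓ 2024:Thu 2028:Tue 2032:Sun 2036:Fri 2040:Wed 2044:Mon 2048:Sat✓ 2052:Thu 2056:Tue 2060:Sun 2064:Fri
Saturday: 1992, 2020, 2048 → 3.

3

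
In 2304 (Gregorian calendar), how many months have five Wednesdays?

A month of length L has five Wednesdays iff its first Wednesday is on day ≤ L−28 (so day 1–3 in a 31-day month, 1–2 in a 30-day month, day 1 in a leap February).
Checking each month of 2304: Jan starts Fri (31d); Feb starts Mon (29d); Mar starts Tue (31d) ✓; Apr starts Fri (30d); May starts Sun (31d); Jun starts Wed (30d) ✓; Jul starts Fri (31d); Aug starts Mon (31d) ✓; Sep starts Thu (30d); Oct starts Sat (31d); Nov starts Tue (30d) ✓; Dec starts Thu (31d).
Five-Wednesday months: March, June, August, November → 4.

4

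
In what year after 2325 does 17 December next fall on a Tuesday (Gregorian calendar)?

2329

From one year to the next, a fixed date's weekday advances by 1, or by 2 when a Feb 29 lies between the two dates.
2325: December 17 is Thursday.
2326: Friday (+1)
2327: Saturday (+1)
2328: Monday (+2)
2329: Tuesday (+1)
17 December falls on a Tuesday in 2329.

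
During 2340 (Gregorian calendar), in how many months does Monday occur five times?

5

A month of length L has five Mondays iff its first Monday is on day ≤ L−28 (so day 1–3 in a 31-day month, 1–2 in a 30-day month, day 1 in a leap February).
Checking each month of 2340: Jan starts Mon (31d) ✓; Feb starts Thu (29d); Mar starts Fri (31d); Apr starts Mon (30d) ✓; May starts Wed (31d); Jun starts Sat (30d); Jul starts Mon (31d) ✓; Aug starts Thu (31d); Sep starts Sun (30d) ✓; Oct starts Tue (31d); Nov starts Fri (30d); Dec starts Sun (31d) ✓.
Five-Monday months: January, April, July, September, December → 5.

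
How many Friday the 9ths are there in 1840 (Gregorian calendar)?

Check the 9th of each month of 1840: Jan 9: Thu, Feb 9: Sun, Mar 9: Mon, Apr 9: Thu, May 9: Sat, Jun 9: Tue, Jul 9: Thu, Aug 9: Sun, Sep 9: Wed, Oct 9: Fri, Nov 9: Mon, Dec 9: Wed.
Friday occurs in October — 1 month.

1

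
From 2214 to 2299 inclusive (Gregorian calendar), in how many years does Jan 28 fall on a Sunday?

Track Jan 28's weekday year by year (advancing +1, or +2 across a Feb 29):
  2214: Fri  2215: Sat (+1)  2216: Sun (+1) ✓  2217: Tue (+2)  2218: Wed (+1)
  2219: Thu (+1)  2220: Fri (+1)  2221: Sun (+2) ✓  2222: Mon (+1)  2223: Tue (+1)
  2224: Wed (+1)  2225: Fri (+2)  2226: Sat (+1)  2227: Sun (+1) ✓  … (58 more years) …
  2286: Thu (+1)  2287: Fri (+1)  2288: Sat (+1)  2289: Mon (+2)  2290: Tue (+1)
  2291: Wed (+1)  2292: Thu (+1)  2293: Sat (+2)  2294: Sun (+1) ✓  2295: Mon (+1)
  2296: Tue (+1)  2297: Thu (+2)  2298: Fri (+1)  2299: Sat (+1)
Sunday years: 2216, 2221, 2227, 2238, 2244, 2249, 2255, 2266, 2272, 2277, 2283, 2294 — 12 in total.

12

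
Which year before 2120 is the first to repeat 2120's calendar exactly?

Two years share a calendar iff Jan 1 falls on the same weekday and both are leap or both are common. 2120: Jan 1 is Monday, leap year.
2119: Jan 1 Sunday, common
2118: Jan 1 Saturday, common
2117: Jan 1 Friday, common
2116: Jan 1 Wednesday, leap
2115: Jan 1 Tuesday, common
2114: Jan 1 Monday, common
2113: Jan 1 Sunday, common
2112: Jan 1 Friday, leap
2111: Jan 1 Thursday, common
2110: Jan 1 Wednesday, common
2109: Jan 1 Tuesday, common
2108: Jan 1 Sunday, leap
2107: Jan 1 Saturday, common
2106: Jan 1 Friday, common
2105: Jan 1 Thursday, common
2104: Jan 1 Tuesday, leap
2103: Jan 1 Monday, common
2102: Jan 1 Sunday, common
2101: Jan 1 Saturday, common
2100: Jan 1 Friday, common
2099: Jan 1 Thursday, common
2098: Jan 1 Wednesday, common
2097: Jan 1 Tuesday, common
2096: Jan 1 Sunday, leap
2095: Jan 1 Saturday, common
2094: Jan 1 Friday, common
2093: Jan 1 Thursday, common
2092: Jan 1 Tuesday, leap
2091: Jan 1 Monday, common
2090: Jan 1 Sunday, common
2089: Jan 1 Saturday, common
2088: Jan 1 Thursday, leap
2087: Jan 1 Wednesday, common
2086: Jan 1 Tuesday, common
2085: Jan 1 Monday, common
2084: Jan 1 Saturday, leap
2083: Jan 1 Friday, common
2082: Jan 1 Thursday, common
2081: Jan 1 Wednesday, common
2080: Jan 1 Monday, leap
2080 matches on both conditions.

2080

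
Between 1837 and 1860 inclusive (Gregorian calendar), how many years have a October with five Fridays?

October has 31 days; it has five Fridays when Friday falls among the first (month-length − 28) days — i.e. when October 1 is one of Friday/Thursday/Wednesday.
October 1 by year: 1837:Sun 1838:Mon 1839:Tue 1840:Thu✓ 1841:Fri✓ 1842:Sat 1843:Sun 1844:Tue 1845:Wed✓ 1846:Thu✓ 1847:Fri✓ 1848:Sun 1849:Mon 1850:Tue 1851:Wed✓ 1852:Fri✓ 1853:Sat 1854:Sun 1855:Mon 1856:Wed✓ 1857:Thu✓ 1858:Fri✓ 1859:Sat 1860:Mon
Years with five Fridays: 1840, 1841, 1845, 1846, 1847, 1851, 1852, 1856, 1857, 1858 → 10.

10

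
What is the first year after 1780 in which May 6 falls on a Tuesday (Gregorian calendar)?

1783

From one year to the next, a fixed date's weekday advances by 1, or by 2 when a Feb 29 lies between the two dates.
1780: May 6 is Saturday.
1781: Sunday (+1)
1782: Monday (+1)
1783: Tuesday (+1)
May 6 falls on a Tuesday in 1783.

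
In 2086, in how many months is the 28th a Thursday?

Check the 28th of each month of 2086: Jan 28: Mon, Feb 28: Thu, Mar 28: Thu, Apr 28: Sun, May 28: Tue, Jun 28: Fri, Jul 28: Sun, Aug 28: Wed, Sep 28: Sat, Oct 28: Mon, Nov 28: Thu, Dec 28: Sat.
Thursday occurs in February, March, November — 3 months.

3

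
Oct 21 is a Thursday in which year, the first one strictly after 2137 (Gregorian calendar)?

From one year to the next, a fixed date's weekday advances by 1, or by 2 when a Feb 29 lies between the two dates.
2137: October 21 is Monday.
2138: Tuesday (+1)
2139: Wednesday (+1)
2140: Friday (+2)
2141: Saturday (+1)
2142: Sunday (+1)
2143: Monday (+1)
2144: Wednesday (+2)
2145: Thursday (+1)
Oct 21 falls on a Thursday in 2145.

2145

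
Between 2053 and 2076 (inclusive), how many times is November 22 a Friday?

Track November 22's weekday year by year (advancing +1, or +2 across a Feb 29):
  2053: Sat  2054: Sun (+1)  2055: Mon (+1)  2056: Wed (+2)  2057: Thu (+1)
  2058: Fri (+1) ✓  2059: Sat (+1)  2060: Mon (+2)  2061: Tue (+1)  2062: Wed (+1)
  2063: Thu (+1)  2064: Sat (+2)  2065: Sun (+1)  2066: Mon (+1)  2067: Tue (+1)
  2068: Thu (+2)  2069: Fri (+1) ✓  2070: Sat (+1)  2071: Sun (+1)  2072: Tue (+2)
  2073: Wed (+1)  2074: Thu (+1)  2075: Fri (+1) ✓  2076: Sun (+2)
Friday years: 2058, 2069, 2075 — 3 in total.

3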